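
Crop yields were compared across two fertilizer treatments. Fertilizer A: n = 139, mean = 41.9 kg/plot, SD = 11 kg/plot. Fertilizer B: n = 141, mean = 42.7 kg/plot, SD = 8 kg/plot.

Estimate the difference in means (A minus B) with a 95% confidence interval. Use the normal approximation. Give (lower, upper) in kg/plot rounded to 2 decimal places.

(-3.06, 1.46)

Per-group SEs: s₁/√n₁ = 11/√139 = 0.9330, s₂/√n₂ = 8/√141 = 0.6737.
Unpooled SE of the difference: √(0.870489 + 0.45387169) = 1.1508.
Margin of error = z* · SE = 1.960 × 1.1508 = 2.2556.
x̄₁ − x̄₂ = 41.9 − 42.7 = -0.8000.
CI: -0.8000 ± 2.2556 = (-3.06, 1.46).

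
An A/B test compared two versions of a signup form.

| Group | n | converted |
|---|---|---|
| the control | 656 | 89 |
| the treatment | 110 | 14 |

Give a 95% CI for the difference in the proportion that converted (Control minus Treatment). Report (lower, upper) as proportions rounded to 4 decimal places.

(-0.0592, 0.0760)

p̂₁ = 89/656 = 0.1357 and p̂₂ = 14/110 = 0.1273.
SE₁ = √(p̂₁(1−p̂₁)/n₁) = √(0.1357·0.8643/656) = 0.01337; SE₂ = √(0.1273·0.8727/110) = 0.03178.
Independent samples: SE of the difference = √(SE₁² + SE₂²) = √(0.0001787569 + 0.0010099684) = 0.03448.
z* for 95% confidence is 1.960, so the margin of error is 1.960 × 0.03448 = 0.06758.
Point estimate p̂₁ − p̂₂ = 0.1357 − 0.1273 = 0.0084.
0.0084 ± 0.06758 → (-0.0592, 0.0760).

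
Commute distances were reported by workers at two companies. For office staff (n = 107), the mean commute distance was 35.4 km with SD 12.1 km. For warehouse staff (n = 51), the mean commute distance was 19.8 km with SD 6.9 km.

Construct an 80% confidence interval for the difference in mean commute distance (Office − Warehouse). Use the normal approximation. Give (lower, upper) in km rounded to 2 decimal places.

(13.65, 17.55)

Per-group SEs: s₁/√n₁ = 12.1/√107 = 1.1698, s₂/√n₂ = 6.9/√51 = 0.9662.
Unpooled SE of the difference: √(1.36843204 + 0.93354244) = 1.5172.
Margin of error = z* · SE = 1.282 × 1.5172 = 1.9451.
x̄₁ − x̄₂ = 35.4 − 19.8 = 15.6000.
CI: 15.6000 ± 1.9451 = (13.65, 17.55).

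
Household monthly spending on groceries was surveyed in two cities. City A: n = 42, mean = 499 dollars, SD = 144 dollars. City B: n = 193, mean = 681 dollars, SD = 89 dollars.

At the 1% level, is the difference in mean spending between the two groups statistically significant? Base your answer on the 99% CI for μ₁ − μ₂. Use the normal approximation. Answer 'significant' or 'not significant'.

significant

Per-group SEs: s₁/√n₁ = 144/√42 = 22.2197, s₂/√n₂ = 89/√193 = 6.4064.
Unpooled SE of the difference: √(493.71506809 + 41.04196096) = 23.1248.
Margin of error = z* · SE = 2.576 × 23.1248 = 59.5695.
x̄₁ − x̄₂ = 499 − 681 = -182.0000.
CI: -182.0000 ± 59.5695 = (-241.5695, -122.4305).
The interval (-241.5695, -122.4305) does not contain 0, so the difference is significant.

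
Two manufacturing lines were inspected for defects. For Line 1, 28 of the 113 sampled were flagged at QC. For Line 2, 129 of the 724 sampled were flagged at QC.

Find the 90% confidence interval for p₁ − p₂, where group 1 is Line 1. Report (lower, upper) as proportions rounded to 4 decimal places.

(-0.0012, 0.1404)

First, p̂₁ = 28/113 = 0.2478; p̂₂ = 129/724 = 0.1782.
The two standard errors are √(0.2478×0.7522/113) = 0.04061 and √(0.1782×0.8218/724) = 0.01422.
Because the samples are independent, SE_diff = √(0.04061² + 0.01422²) = 0.04303.
Using z* = 1.645 for 90%, ME = 1.645 × 0.04303 = 0.07078.
p̂₁ − p̂₂ = 0.0696; interval 0.0696 ± 0.07078 gives (-0.0012, 0.1404).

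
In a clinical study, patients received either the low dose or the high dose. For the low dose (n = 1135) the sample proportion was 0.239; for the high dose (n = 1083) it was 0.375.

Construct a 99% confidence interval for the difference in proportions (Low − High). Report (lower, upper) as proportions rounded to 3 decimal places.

(-0.186, -0.086)

SE₁ = √(p̂₁(1−p̂₁)/n₁) = √(0.2390·0.7610/1135) = 0.01266; SE₂ = √(0.3750·0.6250/1083) = 0.01471.
Independent samples: SE of the difference = √(SE₁² + SE₂²) = √(0.0001602756 + 0.0002163841) = 0.01941.
z* for 99% confidence is 2.576, so the margin of error is 2.576 × 0.01941 = 0.05000.
Point estimate p̂₁ − p̂₂ = 0.2390 − 0.3750 = -0.1360.
-0.1360 ± 0.05000 → (-0.186, -0.086).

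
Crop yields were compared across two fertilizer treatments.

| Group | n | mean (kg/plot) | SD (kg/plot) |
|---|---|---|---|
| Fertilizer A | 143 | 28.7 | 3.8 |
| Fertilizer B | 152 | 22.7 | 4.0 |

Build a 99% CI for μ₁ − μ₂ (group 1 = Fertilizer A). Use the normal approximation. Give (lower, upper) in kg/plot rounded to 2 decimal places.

(4.83, 7.17)

Standard errors of each mean: 3.8/√143 = 0.3178 and 4.0/√152 = 0.3244.
SE(x̄₁ − x̄₂) = √(0.3178² + 0.3244²) = 0.4541 for independent samples with unequal variances.
With z* = 2.576, the margin is 2.576 × 0.4541 = 1.1698.
x̄₁ − x̄₂ = 28.7 − 22.7 = 6.0000; the interval is 6.0000 ± 1.1698 = (4.83, 7.17).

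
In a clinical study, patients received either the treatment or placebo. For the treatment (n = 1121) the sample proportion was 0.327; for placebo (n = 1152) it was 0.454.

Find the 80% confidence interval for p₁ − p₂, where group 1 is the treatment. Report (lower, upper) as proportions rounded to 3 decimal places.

Each SE is √(p̂(1−p̂)/n): √(0.3270·0.6730/1121) = 0.01401 and √(0.4540·0.5460/1152) = 0.01467.
SE(p̂₁ − p̂₂) = √(SE₁² + SE₂²) = √(0.0001962801 + 0.0002152089) = 0.02029, since the two samples are independent.
At 80% confidence z* = 1.282; margin = 1.282 × 0.02029 = 0.02601.
The difference is 0.3270 − 0.4540 = -0.1270, so the interval is -0.1270 ± 0.02601 = (-0.153, -0.101).

(-0.153, -0.101)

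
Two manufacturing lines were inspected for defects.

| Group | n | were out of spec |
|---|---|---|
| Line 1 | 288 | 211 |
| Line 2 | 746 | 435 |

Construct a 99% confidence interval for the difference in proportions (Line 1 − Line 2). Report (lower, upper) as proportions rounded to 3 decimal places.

(0.068, 0.231)

Sample proportions: 211/288 = 0.7326, 435/746 = 0.5831.
Each SE is √(p̂(1−p̂)/n): √(0.7326·0.2674/288) = 0.02608 and √(0.5831·0.4169/746) = 0.01805.
SE(p̂₁ − p̂₂) = √(SE₁² + SE₂²) = √(0.0006801664 + 0.0003258025) = 0.03172, since the two samples are independent.
At 99% confidence z* = 2.576; margin = 2.576 × 0.03172 = 0.08171.
The difference is 0.7326 − 0.5831 = 0.1495, so the interval is 0.1495 ± 0.08171 = (0.068, 0.231).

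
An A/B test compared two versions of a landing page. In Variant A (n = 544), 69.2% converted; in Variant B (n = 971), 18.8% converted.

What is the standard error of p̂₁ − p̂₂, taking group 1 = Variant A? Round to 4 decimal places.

The two standard errors are √(0.6920×0.3080/544) = 0.01979 and √(0.1880×0.8120/971) = 0.01254.
Because the samples are independent, SE_diff = √(0.01979² + 0.01254²) = 0.02343.

0.0234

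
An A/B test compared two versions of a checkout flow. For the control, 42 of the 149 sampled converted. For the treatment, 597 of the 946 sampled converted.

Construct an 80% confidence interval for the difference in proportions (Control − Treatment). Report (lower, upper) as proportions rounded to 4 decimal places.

(-0.4006, -0.2978)

First, p̂₁ = 42/149 = 0.2819; p̂₂ = 597/946 = 0.6311.
The two standard errors are √(0.2819×0.7181/149) = 0.03686 and √(0.6311×0.3689/946) = 0.01569.
Because the samples are independent, SE_diff = √(0.03686² + 0.01569²) = 0.04006.
Using z* = 1.282 for 80%, ME = 1.282 × 0.04006 = 0.05136.
p̂₁ − p̂₂ = -0.3492; interval -0.3492 ± 0.05136 gives (-0.4006, -0.2978).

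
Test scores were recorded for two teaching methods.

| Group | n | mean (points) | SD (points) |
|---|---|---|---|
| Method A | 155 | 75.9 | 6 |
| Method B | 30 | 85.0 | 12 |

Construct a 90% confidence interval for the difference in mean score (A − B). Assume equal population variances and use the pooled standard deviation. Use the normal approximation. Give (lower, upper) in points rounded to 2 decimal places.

s_p = √[((n₁−1)s₁² + (n₂−1)s₂²)/(n₁+n₂−2)] = √[(154·6² + 29·12²)/183] = 7.2880.
SE = 7.2880·√(1/155 + 1/30) = 1.4537.
With z* = 1.645, margin = 1.645 × 1.4537 = 2.3913.
x̄₁ − x̄₂ = 75.9 − 85.0 = -9.1000; interval -9.1000 ± 2.3913 = (-11.49, -6.71).

(-11.49, -6.71)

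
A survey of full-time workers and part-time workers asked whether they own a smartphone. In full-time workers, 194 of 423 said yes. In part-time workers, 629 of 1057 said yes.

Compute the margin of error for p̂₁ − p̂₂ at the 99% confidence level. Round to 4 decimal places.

0.0735

First, p̂₁ = 194/423 = 0.4586; p̂₂ = 629/1057 = 0.5951.
The two standard errors are √(0.4586×0.5414/423) = 0.02423 and √(0.5951×0.4049/1057) = 0.01510.
Because the samples are independent, SE_diff = √(0.02423² + 0.01510²) = 0.02855.
Using z* = 2.576 for 99%, ME = 2.576 × 0.02855 = 0.07354.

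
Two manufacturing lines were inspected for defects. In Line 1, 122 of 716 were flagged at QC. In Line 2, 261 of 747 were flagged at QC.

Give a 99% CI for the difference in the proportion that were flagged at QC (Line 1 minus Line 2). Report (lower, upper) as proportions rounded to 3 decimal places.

(-0.237, -0.121)

Sample proportions: 122/716 = 0.1704, 261/747 = 0.3494.
Each SE is √(p̂(1−p̂)/n): √(0.1704·0.8296/716) = 0.01405 and √(0.3494·0.6506/747) = 0.01744.
SE(p̂₁ − p̂₂) = √(SE₁² + SE₂²) = √(0.0001974025 + 0.0003041536) = 0.02240, since the two samples are independent.
At 99% confidence z* = 2.576; margin = 2.576 × 0.02240 = 0.05770.
The difference is 0.1704 − 0.3494 = -0.1790, so the interval is -0.1790 ± 0.05770 = (-0.237, -0.121).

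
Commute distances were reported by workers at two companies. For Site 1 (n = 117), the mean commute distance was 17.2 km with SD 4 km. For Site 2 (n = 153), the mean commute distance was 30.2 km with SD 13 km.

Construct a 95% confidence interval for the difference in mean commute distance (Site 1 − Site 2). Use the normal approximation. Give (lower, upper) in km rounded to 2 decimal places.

SE₁ = s₁/√n₁ = 4/√117 = 0.3698; SE₂ = 13/√153 = 1.0510.
Independent samples, unequal variances: SE_diff = √(SE₁² + SE₂²) = √(0.13675204 + 1.104601) = 1.1142.
z* = 1.960, so margin of error = 1.960 × 1.1142 = 2.1838.
Difference in means = 17.2 − 30.2 = -13.0000.
-13.0000 ± 2.1838 → (-15.18, -10.82).

(-15.18, -10.82)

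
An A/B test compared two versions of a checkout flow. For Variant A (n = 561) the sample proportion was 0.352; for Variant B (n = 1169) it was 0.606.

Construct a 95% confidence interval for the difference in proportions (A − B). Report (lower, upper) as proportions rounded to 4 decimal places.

The two standard errors are √(0.3520×0.6480/561) = 0.02016 and √(0.6060×0.3940/1169) = 0.01429.
Because the samples are independent, SE_diff = √(0.02016² + 0.01429²) = 0.02471.
Using z* = 1.960 for 95%, ME = 1.960 × 0.02471 = 0.04843.
p̂₁ − p̂₂ = -0.2540; interval -0.2540 ± 0.04843 gives (-0.3024, -0.2056).

(-0.3024, -0.2056)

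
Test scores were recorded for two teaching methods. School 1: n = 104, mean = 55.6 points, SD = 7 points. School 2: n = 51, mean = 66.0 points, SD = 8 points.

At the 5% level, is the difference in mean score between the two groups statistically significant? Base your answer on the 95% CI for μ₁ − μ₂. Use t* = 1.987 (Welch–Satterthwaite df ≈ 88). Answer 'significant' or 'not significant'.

significant

Per-group SEs: s₁/√n₁ = 7/√104 = 0.6864, s₂/√n₂ = 8/√51 = 1.1202.
Unpooled SE of the difference: √(0.47114496 + 1.25484804) = 1.3138.
Margin of error = t* · SE = 1.987 × 1.3138 = 2.6105.
x̄₁ − x̄₂ = 55.6 − 66.0 = -10.4000.
CI: -10.4000 ± 2.6105 = (-13.0105, -7.7895).
The interval (-13.0105, -7.7895) does not contain 0, so the difference is significant.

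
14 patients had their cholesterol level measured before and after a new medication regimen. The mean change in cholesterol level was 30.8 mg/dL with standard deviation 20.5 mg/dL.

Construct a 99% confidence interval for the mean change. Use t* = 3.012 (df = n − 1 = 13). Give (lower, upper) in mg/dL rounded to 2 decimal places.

(14.30, 47.30)

This is a matched-pairs design, so SE = s_d/√n = 20.5/√14 = 5.4789.
Margin = 3.012 × 5.4789 = 16.5024; the interval is 30.8 ± 16.5024 = (14.30, 47.30).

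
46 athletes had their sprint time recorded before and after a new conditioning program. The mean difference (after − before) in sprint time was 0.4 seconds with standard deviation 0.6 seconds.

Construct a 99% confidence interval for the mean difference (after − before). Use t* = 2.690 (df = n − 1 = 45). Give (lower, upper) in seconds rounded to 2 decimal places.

This is a matched-pairs design, so SE = s_d/√n = 0.6/√46 = 0.0885.
Margin = 2.690 × 0.0885 = 0.2381; the interval is 0.4 ± 0.2381 = (0.16, 0.64).

(0.16, 0.64)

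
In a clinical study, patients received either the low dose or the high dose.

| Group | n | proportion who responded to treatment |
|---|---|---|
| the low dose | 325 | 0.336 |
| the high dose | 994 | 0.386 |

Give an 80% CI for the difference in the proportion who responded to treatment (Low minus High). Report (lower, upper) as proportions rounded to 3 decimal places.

(-0.089, -0.011)

SE₁ = √(p̂₁(1−p̂₁)/n₁) = √(0.3360·0.6640/325) = 0.02620; SE₂ = √(0.3860·0.6140/994) = 0.01544.
Independent samples: SE of the difference = √(SE₁² + SE₂²) = √(0.00068644 + 0.0002383936) = 0.03041.
z* for 80% confidence is 1.282, so the margin of error is 1.282 × 0.03041 = 0.03899.
Point estimate p̂₁ − p̂₂ = 0.3360 − 0.3860 = -0.0500.
-0.0500 ± 0.03899 → (-0.089, -0.011).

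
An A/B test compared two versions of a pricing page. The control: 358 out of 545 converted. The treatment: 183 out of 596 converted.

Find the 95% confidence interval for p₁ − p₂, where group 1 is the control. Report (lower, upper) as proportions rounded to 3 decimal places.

(0.295, 0.404)

First, p̂₁ = 358/545 = 0.6569; p̂₂ = 183/596 = 0.3070.
The two standard errors are √(0.6569×0.3431/545) = 0.02034 and √(0.3070×0.6930/596) = 0.01889.
Because the samples are independent, SE_diff = √(0.02034² + 0.01889²) = 0.02776.
Using z* = 1.960 for 95%, ME = 1.960 × 0.02776 = 0.05441.
p̂₁ − p̂₂ = 0.3499; interval 0.3499 ± 0.05441 gives (0.295, 0.404).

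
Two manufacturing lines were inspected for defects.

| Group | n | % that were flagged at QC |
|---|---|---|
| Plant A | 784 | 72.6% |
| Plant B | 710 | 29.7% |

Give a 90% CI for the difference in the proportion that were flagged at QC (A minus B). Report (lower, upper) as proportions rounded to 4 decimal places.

SE₁ = √(p̂₁(1−p̂₁)/n₁) = √(0.7260·0.2740/784) = 0.01593; SE₂ = √(0.2970·0.7030/710) = 0.01715.
Independent samples: SE of the difference = √(SE₁² + SE₂²) = √(0.0002537649 + 0.0002941225) = 0.02341.
z* for 90% confidence is 1.645, so the margin of error is 1.645 × 0.02341 = 0.03851.
Point estimate p̂₁ − p̂₂ = 0.7260 − 0.2970 = 0.4290.
0.4290 ± 0.03851 → (0.3905, 0.4675).

(0.3905, 0.4675)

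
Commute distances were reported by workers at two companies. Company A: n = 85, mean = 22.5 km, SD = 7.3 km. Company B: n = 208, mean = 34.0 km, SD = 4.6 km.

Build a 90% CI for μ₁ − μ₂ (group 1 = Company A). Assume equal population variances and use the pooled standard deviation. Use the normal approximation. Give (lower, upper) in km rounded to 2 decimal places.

Pooled variance s_p² = [84·7.3² + 207·4.6²] / (85+208−2) = 30.4346, so s_p = 5.5168.
SE_diff = s_p·√(1/n₁ + 1/n₂) = 5.5168·√(1/85 + 1/208) = 0.7102.
z* = 1.645; margin = 1.645 × 0.7102 = 1.1683.
Difference = 22.5 − 34.0 = -11.5000.
-11.5000 ± 1.1683 → (-12.67, -10.33).

(-12.67, -10.33)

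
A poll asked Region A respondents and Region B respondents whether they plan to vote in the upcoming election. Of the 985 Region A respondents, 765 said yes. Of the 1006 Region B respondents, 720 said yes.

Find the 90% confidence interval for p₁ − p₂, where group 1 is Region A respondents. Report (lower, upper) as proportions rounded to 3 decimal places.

First, p̂₁ = 765/985 = 0.7766; p̂₂ = 720/1006 = 0.7157.
The two standard errors are √(0.7766×0.2234/985) = 0.01327 and √(0.7157×0.2843/1006) = 0.01422.
Because the samples are independent, SE_diff = √(0.01327² + 0.01422²) = 0.01945.
Using z* = 1.645 for 90%, ME = 1.645 × 0.01945 = 0.03200.
p̂₁ − p̂₂ = 0.0609; interval 0.0609 ± 0.03200 gives (0.029, 0.093).

(0.029, 0.093)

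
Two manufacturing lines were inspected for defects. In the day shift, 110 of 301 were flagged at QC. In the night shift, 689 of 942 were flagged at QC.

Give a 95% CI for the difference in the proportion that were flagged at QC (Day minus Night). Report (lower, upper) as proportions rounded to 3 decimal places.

Sample proportions: 110/301 = 0.3654, 689/942 = 0.7314.
Each SE is √(p̂(1−p̂)/n): √(0.3654·0.6346/301) = 0.02776 and √(0.7314·0.2686/942) = 0.01444.
SE(p̂₁ − p̂₂) = √(SE₁² + SE₂²) = √(0.0007706176 + 0.0002085136) = 0.03129, since the two samples are independent.
At 95% confidence z* = 1.960; margin = 1.960 × 0.03129 = 0.06133.
The difference is 0.3654 − 0.7314 = -0.3660, so the interval is -0.3660 ± 0.06133 = (-0.427, -0.305).

(-0.427, -0.305)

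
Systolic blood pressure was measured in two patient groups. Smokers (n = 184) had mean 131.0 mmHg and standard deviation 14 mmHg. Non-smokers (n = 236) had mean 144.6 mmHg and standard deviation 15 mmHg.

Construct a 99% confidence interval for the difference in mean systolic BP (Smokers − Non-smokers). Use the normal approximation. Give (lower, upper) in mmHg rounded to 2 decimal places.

(-17.26, -9.94)

Standard errors of each mean: 14/√184 = 1.0321 and 15/√236 = 0.9764.
SE(x̄₁ − x̄₂) = √(1.0321² + 0.9764²) = 1.4208 for independent samples with unequal variances.
With z* = 2.576, the margin is 2.576 × 1.4208 = 3.6600.
x̄₁ − x̄₂ = 131.0 − 144.6 = -13.6000; the interval is -13.6000 ± 3.6600 = (-17.26, -9.94).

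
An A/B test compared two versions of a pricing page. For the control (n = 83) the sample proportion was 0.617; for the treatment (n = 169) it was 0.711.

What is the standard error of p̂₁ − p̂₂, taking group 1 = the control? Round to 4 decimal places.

SE₁ = √(p̂₁(1−p̂₁)/n₁) = √(0.6170·0.3830/83) = 0.05336; SE₂ = √(0.7110·0.2890/169) = 0.03487.
Independent samples: SE of the difference = √(SE₁² + SE₂²) = √(0.0028472896 + 0.0012159169) = 0.06374.

0.0637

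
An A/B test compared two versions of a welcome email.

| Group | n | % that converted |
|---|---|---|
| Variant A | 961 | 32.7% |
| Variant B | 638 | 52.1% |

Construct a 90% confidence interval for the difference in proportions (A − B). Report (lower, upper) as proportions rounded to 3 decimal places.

Each SE is √(p̂(1−p̂)/n): √(0.3270·0.6730/961) = 0.01513 and √(0.5210·0.4790/638) = 0.01978.
SE(p̂₁ − p̂₂) = √(SE₁² + SE₂²) = √(0.0002289169 + 0.0003912484) = 0.02490, since the two samples are independent.
At 90% confidence z* = 1.645; margin = 1.645 × 0.02490 = 0.04096.
The difference is 0.3270 − 0.5210 = -0.1940, so the interval is -0.1940 ± 0.04096 = (-0.235, -0.153).

(-0.235, -0.153)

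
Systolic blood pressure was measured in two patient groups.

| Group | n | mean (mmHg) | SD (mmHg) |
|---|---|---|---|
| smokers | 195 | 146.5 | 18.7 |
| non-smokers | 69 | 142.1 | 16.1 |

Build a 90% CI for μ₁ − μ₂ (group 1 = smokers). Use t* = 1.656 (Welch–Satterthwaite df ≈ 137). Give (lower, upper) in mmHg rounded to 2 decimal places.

Standard errors of each mean: 18.7/√195 = 1.3391 and 16.1/√69 = 1.9382.
SE(x̄₁ − x̄₂) = √(1.3391² + 1.9382²) = 2.3558 for independent samples with unequal variances.
With t* = 1.656, the margin is 1.656 × 2.3558 = 3.9012.
x̄₁ − x̄₂ = 146.5 − 142.1 = 4.4000; the interval is 4.4000 ± 3.9012 = (0.50, 8.30).

(0.50, 8.30)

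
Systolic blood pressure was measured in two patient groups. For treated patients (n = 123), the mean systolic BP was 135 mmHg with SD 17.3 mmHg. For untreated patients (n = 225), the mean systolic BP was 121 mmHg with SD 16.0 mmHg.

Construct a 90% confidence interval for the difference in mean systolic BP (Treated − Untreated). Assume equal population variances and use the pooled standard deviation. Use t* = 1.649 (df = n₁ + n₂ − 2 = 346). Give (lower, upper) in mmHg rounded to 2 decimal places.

s_p = √[((n₁−1)s₁² + (n₂−1)s₂²)/(n₁+n₂−2)] = √[(122·17.3² + 224·16.0²)/346] = 16.4701.
SE = 16.4701·√(1/123 + 1/225) = 1.8469.
With t* = 1.649, margin = 1.649 × 1.8469 = 3.0455.
x̄₁ − x̄₂ = 135 − 121 = 14.0000; interval 14.0000 ± 3.0455 = (10.95, 17.05).

(10.95, 17.05)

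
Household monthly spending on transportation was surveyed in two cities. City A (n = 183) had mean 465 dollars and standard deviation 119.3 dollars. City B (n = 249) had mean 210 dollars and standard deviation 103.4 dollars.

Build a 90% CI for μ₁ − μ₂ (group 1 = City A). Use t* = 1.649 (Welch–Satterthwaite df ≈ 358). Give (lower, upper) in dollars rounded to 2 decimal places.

SE₁ = s₁/√n₁ = 119.3/√183 = 8.8189; SE₂ = 103.4/√249 = 6.5527.
Independent samples, unequal variances: SE_diff = √(SE₁² + SE₂²) = √(77.77299721 + 42.93787729) = 10.9869.
t* = 1.649, so margin of error = 1.649 × 10.9869 = 18.1174.
Difference in means = 465 − 210 = 255.0000.
255.0000 ± 18.1174 → (236.88, 273.12).

(236.88, 273.12)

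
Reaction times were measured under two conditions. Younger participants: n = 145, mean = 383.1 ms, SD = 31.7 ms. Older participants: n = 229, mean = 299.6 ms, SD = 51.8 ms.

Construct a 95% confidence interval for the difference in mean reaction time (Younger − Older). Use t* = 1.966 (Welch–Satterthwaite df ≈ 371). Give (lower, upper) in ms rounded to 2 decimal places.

Standard errors of each mean: 31.7/√145 = 2.6325 and 51.8/√229 = 3.4230.
SE(x̄₁ − x̄₂) = √(2.6325² + 3.4230²) = 4.3182 for independent samples with unequal variances.
With t* = 1.966, the margin is 1.966 × 4.3182 = 8.4896.
x̄₁ − x̄₂ = 383.1 − 299.6 = 83.5000; the interval is 83.5000 ± 8.4896 = (75.01, 91.99).

(75.01, 91.99)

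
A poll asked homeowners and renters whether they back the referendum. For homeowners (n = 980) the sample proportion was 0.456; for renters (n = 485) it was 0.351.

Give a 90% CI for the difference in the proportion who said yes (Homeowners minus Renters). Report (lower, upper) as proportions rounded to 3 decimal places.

SE₁ = √(p̂₁(1−p̂₁)/n₁) = √(0.4560·0.5440/980) = 0.01591; SE₂ = √(0.3510·0.6490/485) = 0.02167.
Independent samples: SE of the difference = √(SE₁² + SE₂²) = √(0.0002531281 + 0.0004695889) = 0.02688.
z* for 90% confidence is 1.645, so the margin of error is 1.645 × 0.02688 = 0.04422.
Point estimate p̂₁ − p̂₂ = 0.4560 − 0.3510 = 0.1050.
0.1050 ± 0.04422 → (0.061, 0.149).

(0.061, 0.149)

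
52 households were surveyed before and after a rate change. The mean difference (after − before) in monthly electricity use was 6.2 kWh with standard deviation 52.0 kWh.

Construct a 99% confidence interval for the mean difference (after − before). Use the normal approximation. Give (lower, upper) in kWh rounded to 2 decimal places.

(-12.38, 24.78)

Paired design: SE = s_d/√n = 52.0/√52 = 7.2111.
z* = 2.576; margin of error = 2.576 × 7.2111 = 18.5758.
6.2 ± 18.5758 → (-12.38, 24.78).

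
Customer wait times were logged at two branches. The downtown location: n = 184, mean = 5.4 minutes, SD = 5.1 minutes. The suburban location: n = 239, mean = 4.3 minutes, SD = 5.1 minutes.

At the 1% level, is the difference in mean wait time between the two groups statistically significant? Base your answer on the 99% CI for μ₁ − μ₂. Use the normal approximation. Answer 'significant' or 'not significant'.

not significant

Standard errors of each mean: 5.1/√184 = 0.3760 and 5.1/√239 = 0.3299.
SE(x̄₁ − x̄₂) = √(0.3760² + 0.3299²) = 0.5002 for independent samples with unequal variances.
With z* = 2.576, the margin is 2.576 × 0.5002 = 1.2885.
x̄₁ − x̄₂ = 5.4 − 4.3 = 1.1000; the interval is 1.1000 ± 1.2885 = (-0.1885, 2.3885).
The interval (-0.1885, 2.3885) contains 0, so the difference is not significant.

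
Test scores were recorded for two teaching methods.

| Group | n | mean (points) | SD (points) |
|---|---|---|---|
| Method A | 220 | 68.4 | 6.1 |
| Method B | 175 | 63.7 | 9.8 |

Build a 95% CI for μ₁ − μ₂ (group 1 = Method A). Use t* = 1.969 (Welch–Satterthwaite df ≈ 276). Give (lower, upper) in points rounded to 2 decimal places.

(3.03, 6.37)

Standard errors of each mean: 6.1/√220 = 0.4113 and 9.8/√175 = 0.7408.
SE(x̄₁ − x̄₂) = √(0.4113² + 0.7408²) = 0.8473 for independent samples with unequal variances.
With t* = 1.969, the margin is 1.969 × 0.8473 = 1.6683.
x̄₁ − x̄₂ = 68.4 − 63.7 = 4.7000; the interval is 4.7000 ± 1.6683 = (3.03, 6.37).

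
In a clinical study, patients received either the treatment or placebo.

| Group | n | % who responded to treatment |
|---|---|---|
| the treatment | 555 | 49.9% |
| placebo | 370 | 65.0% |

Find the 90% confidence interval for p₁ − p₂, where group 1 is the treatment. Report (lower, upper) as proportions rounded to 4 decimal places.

(-0.2047, -0.0973)

Each SE is √(p̂(1−p̂)/n): √(0.4990·0.5010/555) = 0.02122 and √(0.6500·0.3500/370) = 0.02480.
SE(p̂₁ − p̂₂) = √(SE₁² + SE₂²) = √(0.0004502884 + 0.00061504) = 0.03264, since the two samples are independent.
At 90% confidence z* = 1.645; margin = 1.645 × 0.03264 = 0.05369.
The difference is 0.4990 − 0.6500 = -0.1510, so the interval is -0.1510 ± 0.05369 = (-0.2047, -0.0973).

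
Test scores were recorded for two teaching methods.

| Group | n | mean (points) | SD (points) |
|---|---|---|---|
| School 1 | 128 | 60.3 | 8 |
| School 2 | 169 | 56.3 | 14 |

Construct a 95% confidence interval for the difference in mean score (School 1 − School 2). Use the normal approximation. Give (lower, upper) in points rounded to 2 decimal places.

Per-group SEs: s₁/√n₁ = 8/√128 = 0.7071, s₂/√n₂ = 14/√169 = 1.0769.
Unpooled SE of the difference: √(0.49999041 + 1.15971361) = 1.2883.
Margin of error = z* · SE = 1.960 × 1.2883 = 2.5251.
x̄₁ − x̄₂ = 60.3 − 56.3 = 4.0000.
CI: 4.0000 ± 2.5251 = (1.47, 6.53).

(1.47, 6.53)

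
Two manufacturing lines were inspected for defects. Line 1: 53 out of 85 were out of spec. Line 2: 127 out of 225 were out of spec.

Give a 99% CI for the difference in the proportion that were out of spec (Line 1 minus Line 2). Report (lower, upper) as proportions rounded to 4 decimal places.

(-0.1008, 0.2190)

First, p̂₁ = 53/85 = 0.6235; p̂₂ = 127/225 = 0.5644.
The two standard errors are √(0.6235×0.3765/85) = 0.05255 and √(0.5644×0.4356/225) = 0.03306.
Because the samples are independent, SE_diff = √(0.05255² + 0.03306²) = 0.06208.
Using z* = 2.576 for 99%, ME = 2.576 × 0.06208 = 0.15992.
p̂₁ − p̂₂ = 0.0591; interval 0.0591 ± 0.15992 gives (-0.1008, 0.2190).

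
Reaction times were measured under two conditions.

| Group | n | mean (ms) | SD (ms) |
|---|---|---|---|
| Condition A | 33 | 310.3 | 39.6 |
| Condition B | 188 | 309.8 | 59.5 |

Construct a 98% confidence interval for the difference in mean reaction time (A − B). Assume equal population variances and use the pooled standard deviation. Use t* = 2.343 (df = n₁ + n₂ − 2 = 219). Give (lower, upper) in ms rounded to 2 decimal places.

(-24.72, 25.72)

s_p = √[((n₁−1)s₁² + (n₂−1)s₂²)/(n₁+n₂−2)] = √[(32·39.6² + 187·59.5²)/219] = 57.0271.
SE = 57.0271·√(1/33 + 1/188) = 10.7632.
With t* = 2.343, margin = 2.343 × 10.7632 = 25.2182.
x̄₁ − x̄₂ = 310.3 − 309.8 = 0.5000; interval 0.5000 ± 25.2182 = (-24.72, 25.72).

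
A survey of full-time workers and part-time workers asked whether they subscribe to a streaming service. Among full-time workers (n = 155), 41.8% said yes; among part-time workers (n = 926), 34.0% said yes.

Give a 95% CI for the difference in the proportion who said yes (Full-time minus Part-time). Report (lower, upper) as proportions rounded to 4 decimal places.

(-0.0054, 0.1614)

Each SE is √(p̂(1−p̂)/n): √(0.4180·0.5820/155) = 0.03962 and √(0.3400·0.6600/926) = 0.01557.
SE(p̂₁ − p̂₂) = √(SE₁² + SE₂²) = √(0.0015697444 + 0.0002424249) = 0.04257, since the two samples are independent.
At 95% confidence z* = 1.960; margin = 1.960 × 0.04257 = 0.08344.
The difference is 0.4180 − 0.3400 = 0.0780, so the interval is 0.0780 ± 0.08344 = (-0.0054, 0.1614).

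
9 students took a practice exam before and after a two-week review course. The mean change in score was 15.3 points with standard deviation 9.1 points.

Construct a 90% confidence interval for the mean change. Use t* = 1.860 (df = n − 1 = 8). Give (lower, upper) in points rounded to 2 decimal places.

This is a matched-pairs design, so SE = s_d/√n = 9.1/√9 = 3.0333.
Margin = 1.860 × 3.0333 = 5.6419; the interval is 15.3 ± 5.6419 = (9.66, 20.94).

(9.66, 20.94)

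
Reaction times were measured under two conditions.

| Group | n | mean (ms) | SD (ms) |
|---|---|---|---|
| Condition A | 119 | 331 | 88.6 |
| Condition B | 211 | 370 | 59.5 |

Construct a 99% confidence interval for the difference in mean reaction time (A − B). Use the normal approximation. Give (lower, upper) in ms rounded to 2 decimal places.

(-62.43, -15.57)

Per-group SEs: s₁/√n₁ = 88.6/√119 = 8.1219, s₂/√n₂ = 59.5/√211 = 4.0961.
Unpooled SE of the difference: √(65.96525961 + 16.77803521) = 9.0963.
Margin of error = z* · SE = 2.576 × 9.0963 = 23.4321.
x̄₁ − x̄₂ = 331 − 370 = -39.0000.
CI: -39.0000 ± 23.4321 = (-62.43, -15.57).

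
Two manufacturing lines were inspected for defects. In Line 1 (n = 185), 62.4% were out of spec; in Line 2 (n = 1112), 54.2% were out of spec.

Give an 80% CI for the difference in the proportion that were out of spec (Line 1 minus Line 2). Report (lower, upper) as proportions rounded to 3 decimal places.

Each SE is √(p̂(1−p̂)/n): √(0.6240·0.3760/185) = 0.03561 and √(0.5420·0.4580/1112) = 0.01494.
SE(p̂₁ − p̂₂) = √(SE₁² + SE₂²) = √(0.0012680721 + 0.0002232036) = 0.03862, since the two samples are independent.
At 80% confidence z* = 1.282; margin = 1.282 × 0.03862 = 0.04951.
The difference is 0.6240 − 0.5420 = 0.0820, so the interval is 0.0820 ± 0.04951 = (0.032, 0.132).

(0.032, 0.132)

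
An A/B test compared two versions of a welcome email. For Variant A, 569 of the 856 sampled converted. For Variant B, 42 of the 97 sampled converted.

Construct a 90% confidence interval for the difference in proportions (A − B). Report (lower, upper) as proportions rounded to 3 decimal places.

Sample proportions: 569/856 = 0.6647, 42/97 = 0.4330.
Each SE is √(p̂(1−p̂)/n): √(0.6647·0.3353/856) = 0.01614 and √(0.4330·0.5670/97) = 0.05031.
SE(p̂₁ − p̂₂) = √(SE₁² + SE₂²) = √(0.0002604996 + 0.0025310961) = 0.05284, since the two samples are independent.
At 90% confidence z* = 1.645; margin = 1.645 × 0.05284 = 0.08692.
The difference is 0.6647 − 0.4330 = 0.2317, so the interval is 0.2317 ± 0.08692 = (0.145, 0.319).

(0.145, 0.319)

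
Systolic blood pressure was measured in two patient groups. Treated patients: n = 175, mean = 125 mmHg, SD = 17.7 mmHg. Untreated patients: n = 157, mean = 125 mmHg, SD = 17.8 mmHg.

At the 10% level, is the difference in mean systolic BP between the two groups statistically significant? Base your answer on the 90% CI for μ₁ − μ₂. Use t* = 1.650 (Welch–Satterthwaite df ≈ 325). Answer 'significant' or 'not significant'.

SE₁ = s₁/√n₁ = 17.7/√175 = 1.3380; SE₂ = 17.8/√157 = 1.4206.
Independent samples, unequal variances: SE_diff = √(SE₁² + SE₂²) = √(1.790244 + 2.01810436) = 1.9515.
t* = 1.650, so margin of error = 1.650 × 1.9515 = 3.2200.
Difference in means = 125 − 125 = 0.0000.
0.0000 ± 3.2200 → (-3.2200, 3.2200).
The interval (-3.2200, 3.2200) contains 0, so the difference is not significant.

not significant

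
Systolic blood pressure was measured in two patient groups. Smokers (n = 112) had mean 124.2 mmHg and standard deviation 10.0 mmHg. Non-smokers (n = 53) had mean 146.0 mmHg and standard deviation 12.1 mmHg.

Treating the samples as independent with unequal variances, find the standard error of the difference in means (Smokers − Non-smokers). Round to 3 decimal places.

SE₁ = s₁/√n₁ = 10.0/√112 = 0.9449; SE₂ = 12.1/√53 = 1.6621.
Independent samples, unequal variances: SE_diff = √(SE₁² + SE₂²) = √(0.89283601 + 2.76257641) = 1.9119.

1.912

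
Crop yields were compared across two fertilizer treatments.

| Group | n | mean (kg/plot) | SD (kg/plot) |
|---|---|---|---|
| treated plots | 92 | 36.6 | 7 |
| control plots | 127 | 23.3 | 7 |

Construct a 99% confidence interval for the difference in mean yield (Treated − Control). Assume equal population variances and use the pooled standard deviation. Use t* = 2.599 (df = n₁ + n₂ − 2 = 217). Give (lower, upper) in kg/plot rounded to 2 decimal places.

(10.81, 15.79)

s_p = √[((n₁−1)s₁² + (n₂−1)s₂²)/(n₁+n₂−2)] = √[(91·7² + 126·7²)/217] = 7.0000.
SE = 7.0000·√(1/92 + 1/127) = 0.9584.
With t* = 2.599, margin = 2.599 × 0.9584 = 2.4909.
x̄₁ − x̄₂ = 36.6 − 23.3 = 13.3000; interval 13.3000 ± 2.4909 = (10.81, 15.79).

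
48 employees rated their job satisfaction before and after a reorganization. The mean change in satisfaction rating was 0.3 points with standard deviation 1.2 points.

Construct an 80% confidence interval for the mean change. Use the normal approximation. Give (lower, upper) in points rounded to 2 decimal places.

Paired design: SE = s_d/√n = 1.2/√48 = 0.1732.
z* = 1.282; margin of error = 1.282 × 0.1732 = 0.2220.
0.3 ± 0.2220 → (0.08, 0.52).

(0.08, 0.52)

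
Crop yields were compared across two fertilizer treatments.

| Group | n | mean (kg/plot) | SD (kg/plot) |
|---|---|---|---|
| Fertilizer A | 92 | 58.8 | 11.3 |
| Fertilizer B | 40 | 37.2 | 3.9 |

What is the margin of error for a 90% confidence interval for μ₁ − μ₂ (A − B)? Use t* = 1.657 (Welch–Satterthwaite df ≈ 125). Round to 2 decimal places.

2.20

Standard errors of each mean: 11.3/√92 = 1.1781 and 3.9/√40 = 0.6166.
SE(x̄₁ − x̄₂) = √(1.1781² + 0.6166²) = 1.3297 for independent samples with unequal variances.
With t* = 1.657, the margin is 1.657 × 1.3297 = 2.2033.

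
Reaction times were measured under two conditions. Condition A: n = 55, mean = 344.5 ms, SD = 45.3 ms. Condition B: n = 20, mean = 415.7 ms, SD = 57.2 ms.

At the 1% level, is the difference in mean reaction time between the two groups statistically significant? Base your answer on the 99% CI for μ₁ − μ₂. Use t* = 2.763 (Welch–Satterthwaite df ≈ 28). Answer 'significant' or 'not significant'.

significant

Per-group SEs: s₁/√n₁ = 45.3/√55 = 6.1083, s₂/√n₂ = 57.2/√20 = 12.7903.
Unpooled SE of the difference: √(37.31132889 + 163.59177409) = 14.1740.
Margin of error = t* · SE = 2.763 × 14.1740 = 39.1628.
x̄₁ − x̄₂ = 344.5 − 415.7 = -71.2000.
CI: -71.2000 ± 39.1628 = (-110.3628, -32.0372).
The interval (-110.3628, -32.0372) does not contain 0, so the difference is significant.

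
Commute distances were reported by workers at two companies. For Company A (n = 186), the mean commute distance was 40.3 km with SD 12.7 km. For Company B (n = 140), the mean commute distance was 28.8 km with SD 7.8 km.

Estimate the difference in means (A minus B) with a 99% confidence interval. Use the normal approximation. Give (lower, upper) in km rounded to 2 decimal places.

Per-group SEs: s₁/√n₁ = 12.7/√186 = 0.9312, s₂/√n₂ = 7.8/√140 = 0.6592.
Unpooled SE of the difference: √(0.86713344 + 0.43454464) = 1.1409.
Margin of error = z* · SE = 2.576 × 1.1409 = 2.9390.
x̄₁ − x̄₂ = 40.3 − 28.8 = 11.5000.
CI: 11.5000 ± 2.9390 = (8.56, 14.44).

(8.56, 14.44)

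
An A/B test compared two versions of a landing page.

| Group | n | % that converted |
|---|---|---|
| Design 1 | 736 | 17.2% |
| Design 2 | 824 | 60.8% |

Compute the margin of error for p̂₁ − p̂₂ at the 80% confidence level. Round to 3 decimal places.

SE₁ = √(p̂₁(1−p̂₁)/n₁) = √(0.1720·0.8280/736) = 0.01391; SE₂ = √(0.6080·0.3920/824) = 0.01701.
Independent samples: SE of the difference = √(SE₁² + SE₂²) = √(0.0001934881 + 0.0002893401) = 0.02197.
z* for 80% confidence is 1.282, so the margin of error is 1.282 × 0.02197 = 0.02817.

0.028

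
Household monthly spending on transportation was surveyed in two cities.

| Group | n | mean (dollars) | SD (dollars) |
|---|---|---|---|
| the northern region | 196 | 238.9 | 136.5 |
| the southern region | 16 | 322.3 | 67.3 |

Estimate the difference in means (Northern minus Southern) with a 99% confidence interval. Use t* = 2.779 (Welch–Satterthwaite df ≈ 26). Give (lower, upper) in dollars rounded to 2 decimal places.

(-137.44, -29.36)

SE₁ = s₁/√n₁ = 136.5/√196 = 9.7500; SE₂ = 67.3/√16 = 16.8250.
Independent samples, unequal variances: SE_diff = √(SE₁² + SE₂²) = √(95.0625 + 283.080625) = 19.4459.
t* = 2.779, so margin of error = 2.779 × 19.4459 = 54.0402.
Difference in means = 238.9 − 322.3 = -83.4000.
-83.4000 ± 54.0402 → (-137.44, -29.36).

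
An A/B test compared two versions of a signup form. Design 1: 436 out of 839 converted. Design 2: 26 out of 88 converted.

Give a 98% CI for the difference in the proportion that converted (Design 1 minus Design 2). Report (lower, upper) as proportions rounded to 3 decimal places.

(0.104, 0.344)

First, p̂₁ = 436/839 = 0.5197; p̂₂ = 26/88 = 0.2955.
The two standard errors are √(0.5197×0.4803/839) = 0.01725 and √(0.2955×0.7045/88) = 0.04864.
Because the samples are independent, SE_diff = √(0.01725² + 0.04864²) = 0.05161.
Using z* = 2.326 for 98%, ME = 2.326 × 0.05161 = 0.12004.
p̂₁ − p̂₂ = 0.2242; interval 0.2242 ± 0.12004 gives (0.104, 0.344).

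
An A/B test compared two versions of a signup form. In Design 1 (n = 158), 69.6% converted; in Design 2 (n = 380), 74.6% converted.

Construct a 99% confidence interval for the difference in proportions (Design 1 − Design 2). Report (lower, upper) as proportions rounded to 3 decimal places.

Each SE is √(p̂(1−p̂)/n): √(0.6960·0.3040/158) = 0.03659 and √(0.7460·0.2540/380) = 0.02233.
SE(p̂₁ − p̂₂) = √(SE₁² + SE₂²) = √(0.0013388281 + 0.0004986289) = 0.04287, since the two samples are independent.
At 99% confidence z* = 2.576; margin = 2.576 × 0.04287 = 0.11043.
The difference is 0.6960 − 0.7460 = -0.0500, so the interval is -0.0500 ± 0.11043 = (-0.160, 0.060).

(-0.160, 0.060)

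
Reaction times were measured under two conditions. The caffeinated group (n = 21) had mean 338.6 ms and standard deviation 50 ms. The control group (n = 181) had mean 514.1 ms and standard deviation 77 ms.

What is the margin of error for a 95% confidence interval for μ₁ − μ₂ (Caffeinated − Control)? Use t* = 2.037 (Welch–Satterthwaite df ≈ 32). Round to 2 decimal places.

25.10

Standard errors of each mean: 50/√21 = 10.9109 and 77/√181 = 5.7234.
SE(x̄₁ − x̄₂) = √(10.9109² + 5.7234²) = 12.3209 for independent samples with unequal variances.
With t* = 2.037, the margin is 2.037 × 12.3209 = 25.0977.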